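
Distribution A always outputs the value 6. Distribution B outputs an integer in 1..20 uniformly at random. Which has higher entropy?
B

A is deterministic, so H(A) = 0. B is uniform over 20 outcomes, so H(B) = log₂(20) = 4.322 bits. Any distribution with genuine randomness has higher entropy than a deterministic one.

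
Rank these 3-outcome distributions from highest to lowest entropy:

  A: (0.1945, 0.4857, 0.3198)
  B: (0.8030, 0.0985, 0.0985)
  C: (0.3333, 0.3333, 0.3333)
C > A > B

Key insight: Entropy is maximized by uniform distributions and minimized by concentrated distributions.

- Uniform distributions have maximum entropy log₂(3) = 1.5850 bits
- The more "peaked" or concentrated a distribution, the lower its entropy

Entropies:
  H(A) = 1.4915 bits
  H(B) = 0.9129 bits
  H(C) = 1.5850 bits

Ranking: C > A > B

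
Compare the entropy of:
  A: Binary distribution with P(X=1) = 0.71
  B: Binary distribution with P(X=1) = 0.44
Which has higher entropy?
B

For binary distributions, entropy is maximized at p=0.5 and decreases as p moves toward 0 or 1.

H(A) = H(0.71) = 0.8687 bits
H(B) = H(0.44) = 0.9896 bits

Distribution B (p=0.44) is closer to uniform (p=0.5), so it has higher entropy.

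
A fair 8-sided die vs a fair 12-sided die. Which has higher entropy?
12-sided die

Both are uniform distributions; for uniform over n outcomes, H = log₂(n). H(8-sided) = log₂(8) = 3.000 bits and H(12-sided) = log₂(12) = 3.585 bits. More outcomes in a uniform distribution means higher entropy.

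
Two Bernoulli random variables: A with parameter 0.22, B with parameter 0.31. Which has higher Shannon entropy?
B

For binary distributions, entropy is maximized at p=0.5 and decreases as p moves toward 0 or 1.

H(A) = H(0.22) = 0.7602 bits
H(B) = H(0.31) = 0.8932 bits

Distribution B (p=0.31) is closer to uniform (p=0.5), so it has higher entropy.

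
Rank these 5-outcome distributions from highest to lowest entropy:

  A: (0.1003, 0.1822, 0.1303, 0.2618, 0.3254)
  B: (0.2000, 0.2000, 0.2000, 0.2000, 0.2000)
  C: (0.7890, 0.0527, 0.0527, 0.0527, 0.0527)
B > A > C

Key insight: Entropy is maximized by uniform distributions and minimized by concentrated distributions.

- Uniform distributions have maximum entropy log₂(5) = 2.3219 bits
- The more "peaked" or concentrated a distribution, the lower its entropy

Entropies:
  H(A) = 2.1966 bits
  H(B) = 2.3219 bits
  H(C) = 1.1654 bits

Ranking: B > A > C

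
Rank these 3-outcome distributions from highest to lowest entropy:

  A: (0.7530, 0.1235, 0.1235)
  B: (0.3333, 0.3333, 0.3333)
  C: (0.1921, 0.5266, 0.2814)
B > C > A

Key insight: Entropy is maximized by uniform distributions and minimized by concentrated distributions.

- Uniform distributions have maximum entropy log₂(3) = 1.5850 bits
- The more "peaked" or concentrated a distribution, the lower its entropy

Entropies:
  H(A) = 1.0535 bits
  H(B) = 1.5850 bits
  H(C) = 1.4592 bits

Ranking: B > C > A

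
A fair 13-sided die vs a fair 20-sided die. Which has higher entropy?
20-sided die

Both are uniform distributions; for uniform over n outcomes, H = log₂(n). H(13-sided) = log₂(13) = 3.700 bits and H(20-sided) = log₂(20) = 4.322 bits. More outcomes in a uniform distribution means higher entropy.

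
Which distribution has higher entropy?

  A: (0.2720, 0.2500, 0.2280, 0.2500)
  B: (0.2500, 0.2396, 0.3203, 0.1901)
A

Both distributions are close to uniform, making this a harder comparison.

H(A) = 1.9972 bits
H(B) = 1.9753 bits

The distribution closer to uniform has higher entropy.
Answer: A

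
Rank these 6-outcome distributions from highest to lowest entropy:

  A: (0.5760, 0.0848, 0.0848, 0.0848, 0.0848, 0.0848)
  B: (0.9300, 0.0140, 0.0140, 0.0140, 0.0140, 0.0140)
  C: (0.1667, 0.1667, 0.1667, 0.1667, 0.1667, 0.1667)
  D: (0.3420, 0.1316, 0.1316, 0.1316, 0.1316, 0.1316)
C > D > A > B

Key insight: Entropy is maximized by uniform distributions and minimized by concentrated distributions.

Entropies:
  H(A) = 1.9678 bits
  H(B) = 0.5285 bits
  H(C) = 2.5850 bits
  H(D) = 2.4545 bits

Ranking: C > D > A > B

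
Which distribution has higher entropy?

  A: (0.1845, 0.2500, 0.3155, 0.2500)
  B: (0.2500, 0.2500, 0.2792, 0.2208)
B

Both distributions are close to uniform, making this a harder comparison.

H(A) = 1.9750 bits
H(B) = 1.9951 bits

The distribution closer to uniform has higher entropy.
Answer: B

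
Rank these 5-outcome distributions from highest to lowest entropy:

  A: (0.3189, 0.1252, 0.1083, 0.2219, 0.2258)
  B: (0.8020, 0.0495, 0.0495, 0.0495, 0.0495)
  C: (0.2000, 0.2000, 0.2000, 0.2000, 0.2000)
C > A > B

Key insight: Entropy is maximized by uniform distributions and minimized by concentrated distributions.

- Uniform distributions have maximum entropy log₂(5) = 2.3219 bits
- The more "peaked" or concentrated a distribution, the lower its entropy

Entropies:
  H(A) = 2.2151 bits
  H(B) = 1.1139 bits
  H(C) = 2.3219 bits

Ranking: C > A > B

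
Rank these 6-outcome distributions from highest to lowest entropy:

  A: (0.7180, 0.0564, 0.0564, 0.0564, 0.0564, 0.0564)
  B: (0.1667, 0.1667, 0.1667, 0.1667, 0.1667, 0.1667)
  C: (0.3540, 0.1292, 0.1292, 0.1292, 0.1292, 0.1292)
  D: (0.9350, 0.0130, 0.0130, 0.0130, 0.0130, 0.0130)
B > C > A > D

Key insight: Entropy is maximized by uniform distributions and minimized by concentrated distributions.

Entropies:
  H(A) = 1.5129 bits
  H(B) = 2.5850 bits
  H(C) = 2.4376 bits
  H(D) = 0.4979 bits

Ranking: B > C > A > D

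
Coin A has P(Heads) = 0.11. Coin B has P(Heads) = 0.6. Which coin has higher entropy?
B

For binary distributions, entropy is maximized at p=0.5 and decreases as p moves toward 0 or 1.

H(A) = H(0.11) = 0.4999 bits
H(B) = H(0.6) = 0.9710 bits

Distribution B (p=0.6) is closer to uniform (p=0.5), so it has higher entropy.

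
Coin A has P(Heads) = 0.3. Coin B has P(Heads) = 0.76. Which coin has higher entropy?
A

For binary distributions, entropy is maximized at p=0.5 and decreases as p moves toward 0 or 1.

H(A) = H(0.3) = 0.8813 bits
H(B) = H(0.76) = 0.7950 bits

Distribution A (p=0.3) is closer to uniform (p=0.5), so it has higher entropy.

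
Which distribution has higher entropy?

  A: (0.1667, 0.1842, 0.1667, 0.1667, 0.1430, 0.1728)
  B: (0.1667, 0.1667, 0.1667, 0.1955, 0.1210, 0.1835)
A

Both distributions are close to uniform, making this a harder comparison.

H(A) = 2.5810 bits
H(B) = 2.5704 bits

The distribution closer to uniform has higher entropy.
Answer: A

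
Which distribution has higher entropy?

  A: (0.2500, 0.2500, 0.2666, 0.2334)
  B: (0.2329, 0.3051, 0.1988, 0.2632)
A

Both distributions are close to uniform, making this a harder comparison.

H(A) = 1.9984 bits
H(B) = 1.9823 bits

The distribution closer to uniform has higher entropy.
Answer: A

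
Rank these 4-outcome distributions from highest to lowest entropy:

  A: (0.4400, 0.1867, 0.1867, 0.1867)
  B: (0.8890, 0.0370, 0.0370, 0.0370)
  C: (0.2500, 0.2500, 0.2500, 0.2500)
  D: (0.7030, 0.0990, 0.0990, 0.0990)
C > A > D > B

Key insight: Entropy is maximized by uniform distributions and minimized by concentrated distributions.

Entropies:
  H(A) = 1.8772 bits
  H(B) = 0.6789 bits
  H(C) = 2.0000 bits
  H(D) = 1.3483 bits

Ranking: C > A > D > B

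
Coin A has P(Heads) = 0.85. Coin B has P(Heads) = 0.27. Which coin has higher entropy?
B

For binary distributions, entropy is maximized at p=0.5 and decreases as p moves toward 0 or 1.

H(A) = H(0.85) = 0.6098 bits
H(B) = H(0.27) = 0.8415 bits

Distribution B (p=0.27) is closer to uniform (p=0.5), so it has higher entropy.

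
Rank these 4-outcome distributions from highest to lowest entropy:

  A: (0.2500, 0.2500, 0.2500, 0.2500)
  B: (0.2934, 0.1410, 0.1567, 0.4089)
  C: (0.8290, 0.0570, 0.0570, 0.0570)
A > B > C

Key insight: Entropy is maximized by uniform distributions and minimized by concentrated distributions.

- Uniform distributions have maximum entropy log₂(4) = 2.0000 bits
- The more "peaked" or concentrated a distribution, the lower its entropy

Entropies:
  H(A) = 2.0000 bits
  H(B) = 1.8641 bits
  H(C) = 0.9310 bits

Ranking: A > B > C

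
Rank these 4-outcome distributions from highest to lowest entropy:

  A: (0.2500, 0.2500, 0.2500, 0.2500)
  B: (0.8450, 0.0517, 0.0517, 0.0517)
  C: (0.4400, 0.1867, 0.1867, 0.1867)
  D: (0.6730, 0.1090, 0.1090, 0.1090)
A > C > D > B

Key insight: Entropy is maximized by uniform distributions and minimized by concentrated distributions.

Entropies:
  H(A) = 2.0000 bits
  H(B) = 0.8679 bits
  H(C) = 1.8772 bits
  H(D) = 1.4301 bits

Ranking: A > C > D > B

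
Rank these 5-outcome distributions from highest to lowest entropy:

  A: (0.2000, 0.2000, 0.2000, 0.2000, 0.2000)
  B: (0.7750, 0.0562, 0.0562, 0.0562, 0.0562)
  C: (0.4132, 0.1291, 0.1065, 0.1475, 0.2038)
A > C > B

Key insight: Entropy is maximized by uniform distributions and minimized by concentrated distributions.

- Uniform distributions have maximum entropy log₂(5) = 2.3219 bits
- The more "peaked" or concentrated a distribution, the lower its entropy

Entropies:
  H(A) = 2.3219 bits
  H(B) = 1.2192 bits
  H(C) = 2.1271 bits

Ranking: A > C > B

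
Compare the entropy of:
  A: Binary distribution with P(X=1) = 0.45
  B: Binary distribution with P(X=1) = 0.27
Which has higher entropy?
A

For binary distributions, entropy is maximized at p=0.5 and decreases as p moves toward 0 or 1.

H(A) = H(0.45) = 0.9928 bits
H(B) = H(0.27) = 0.8415 bits

Distribution A (p=0.45) is closer to uniform (p=0.5), so it has higher entropy.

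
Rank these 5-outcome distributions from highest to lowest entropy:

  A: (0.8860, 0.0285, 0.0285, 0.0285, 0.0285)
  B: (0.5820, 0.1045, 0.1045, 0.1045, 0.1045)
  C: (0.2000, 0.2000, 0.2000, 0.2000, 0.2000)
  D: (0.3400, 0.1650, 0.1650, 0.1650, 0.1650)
C > D > B > A

Key insight: Entropy is maximized by uniform distributions and minimized by concentrated distributions.

Entropies:
  H(A) = 0.7399 bits
  H(B) = 1.8165 bits
  H(C) = 2.3219 bits
  H(D) = 2.2448 bits

Ranking: C > D > B > A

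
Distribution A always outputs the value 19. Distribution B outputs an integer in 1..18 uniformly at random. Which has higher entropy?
B

A is deterministic, so H(A) = 0. B is uniform over 18 outcomes, so H(B) = log₂(18) = 4.170 bits. Any distribution with genuine randomness has higher entropy than a deterministic one.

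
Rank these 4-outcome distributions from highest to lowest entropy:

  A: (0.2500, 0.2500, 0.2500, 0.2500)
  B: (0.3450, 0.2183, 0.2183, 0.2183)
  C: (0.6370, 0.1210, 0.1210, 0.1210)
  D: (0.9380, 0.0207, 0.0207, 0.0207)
A > B > C > D

Key insight: Entropy is maximized by uniform distributions and minimized by concentrated distributions.

Entropies:
  H(A) = 2.0000 bits
  H(B) = 1.9677 bits
  H(C) = 1.5205 bits
  H(D) = 0.4336 bits

Ranking: A > B > C > D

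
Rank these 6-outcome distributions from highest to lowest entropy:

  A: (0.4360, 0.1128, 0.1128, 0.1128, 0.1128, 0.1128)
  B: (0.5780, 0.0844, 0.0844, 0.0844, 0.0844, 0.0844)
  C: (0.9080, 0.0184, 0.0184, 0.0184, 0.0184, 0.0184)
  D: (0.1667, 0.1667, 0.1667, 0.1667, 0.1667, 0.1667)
D > A > B > C

Key insight: Entropy is maximized by uniform distributions and minimized by concentrated distributions.

Entropies:
  H(A) = 2.2977 bits
  H(B) = 1.9622 bits
  H(C) = 0.6567 bits
  H(D) = 2.5850 bits

Ranking: D > A > B > C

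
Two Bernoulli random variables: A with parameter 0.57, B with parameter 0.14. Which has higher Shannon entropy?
A

For binary distributions, entropy is maximized at p=0.5 and decreases as p moves toward 0 or 1.

H(A) = H(0.57) = 0.9858 bits
H(B) = H(0.14) = 0.5842 bits

Distribution A (p=0.57) is closer to uniform (p=0.5), so it has higher entropy.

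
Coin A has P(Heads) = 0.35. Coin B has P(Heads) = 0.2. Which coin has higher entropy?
A

For binary distributions, entropy is maximized at p=0.5 and decreases as p moves toward 0 or 1.

H(A) = H(0.35) = 0.9341 bits
H(B) = H(0.2) = 0.7219 bits

Distribution A (p=0.35) is closer to uniform (p=0.5), so it has higher entropy.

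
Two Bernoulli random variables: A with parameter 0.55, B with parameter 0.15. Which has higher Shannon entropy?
A

For binary distributions, entropy is maximized at p=0.5 and decreases as p moves toward 0 or 1.

H(A) = H(0.55) = 0.9928 bits
H(B) = H(0.15) = 0.6098 bits

Distribution A (p=0.55) is closer to uniform (p=0.5), so it has higher entropy.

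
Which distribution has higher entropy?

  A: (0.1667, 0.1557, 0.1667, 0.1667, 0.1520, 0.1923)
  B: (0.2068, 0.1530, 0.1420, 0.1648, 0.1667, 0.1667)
A

Both distributions are close to uniform, making this a harder comparison.

H(A) = 2.5808 bits
H(B) = 2.5749 bits

The distribution closer to uniform has higher entropy.
Answer: A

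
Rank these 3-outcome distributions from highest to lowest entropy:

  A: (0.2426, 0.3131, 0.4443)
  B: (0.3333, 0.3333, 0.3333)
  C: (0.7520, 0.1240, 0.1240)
B > A > C

Key insight: Entropy is maximized by uniform distributions and minimized by concentrated distributions.

- Uniform distributions have maximum entropy log₂(3) = 1.5850 bits
- The more "peaked" or concentrated a distribution, the lower its entropy

Entropies:
  H(A) = 1.5403 bits
  H(B) = 1.5850 bits
  H(C) = 1.0561 bits

Ranking: B > A > C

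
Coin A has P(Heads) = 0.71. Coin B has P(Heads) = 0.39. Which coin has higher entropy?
B

For binary distributions, entropy is maximized at p=0.5 and decreases as p moves toward 0 or 1.

H(A) = H(0.71) = 0.8687 bits
H(B) = H(0.39) = 0.9648 bits

Distribution B (p=0.39) is closer to uniform (p=0.5), so it has higher entropy.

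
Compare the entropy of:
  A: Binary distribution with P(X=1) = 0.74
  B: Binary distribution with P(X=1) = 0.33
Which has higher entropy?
B

For binary distributions, entropy is maximized at p=0.5 and decreases as p moves toward 0 or 1.

H(A) = H(0.74) = 0.8267 bits
H(B) = H(0.33) = 0.9149 bits

Distribution B (p=0.33) is closer to uniform (p=0.5), so it has higher entropy.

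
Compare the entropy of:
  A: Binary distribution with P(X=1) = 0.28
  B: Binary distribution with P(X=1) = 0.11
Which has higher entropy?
A

For binary distributions, entropy is maximized at p=0.5 and decreases as p moves toward 0 or 1.

H(A) = H(0.28) = 0.8555 bits
H(B) = H(0.11) = 0.4999 bits

Distribution A (p=0.28) is closer to uniform (p=0.5), so it has higher entropy.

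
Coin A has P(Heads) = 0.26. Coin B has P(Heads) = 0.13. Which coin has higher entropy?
A

For binary distributions, entropy is maximized at p=0.5 and decreases as p moves toward 0 or 1.

H(A) = H(0.26) = 0.8267 bits
H(B) = H(0.13) = 0.5574 bits

Distribution A (p=0.26) is closer to uniform (p=0.5), so it has higher entropy.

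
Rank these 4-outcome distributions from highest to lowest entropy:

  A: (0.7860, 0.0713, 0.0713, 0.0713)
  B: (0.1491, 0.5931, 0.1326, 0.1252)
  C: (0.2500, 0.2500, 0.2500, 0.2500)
C > B > A

Key insight: Entropy is maximized by uniform distributions and minimized by concentrated distributions.

- Uniform distributions have maximum entropy log₂(4) = 2.0000 bits
- The more "peaked" or concentrated a distribution, the lower its entropy

Entropies:
  H(A) = 1.0882 bits
  H(B) = 1.6181 bits
  H(C) = 2.0000 bits

Ranking: C > B > A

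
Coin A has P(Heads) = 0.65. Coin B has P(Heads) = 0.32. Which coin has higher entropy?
A

For binary distributions, entropy is maximized at p=0.5 and decreases as p moves toward 0 or 1.

H(A) = H(0.65) = 0.9341 bits
H(B) = H(0.32) = 0.9044 bits

Distribution A (p=0.65) is closer to uniform (p=0.5), so it has higher entropy.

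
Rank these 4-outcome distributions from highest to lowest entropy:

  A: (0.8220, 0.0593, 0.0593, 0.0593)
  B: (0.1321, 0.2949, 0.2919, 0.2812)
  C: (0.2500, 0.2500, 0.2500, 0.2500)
C > B > A

Key insight: Entropy is maximized by uniform distributions and minimized by concentrated distributions.

- Uniform distributions have maximum entropy log₂(4) = 2.0000 bits
- The more "peaked" or concentrated a distribution, the lower its entropy

Entropies:
  H(A) = 0.9578 bits
  H(B) = 1.9384 bits
  H(C) = 2.0000 bits

Ranking: C > B > A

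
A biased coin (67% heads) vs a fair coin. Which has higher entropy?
Fair coin

The fair coin is uniform (p=0.5), maximizing binary entropy at 1 bit. The biased coin has H(0.67) ≈ 0.915 bits — its outcome is more predictable, so its entropy is lower.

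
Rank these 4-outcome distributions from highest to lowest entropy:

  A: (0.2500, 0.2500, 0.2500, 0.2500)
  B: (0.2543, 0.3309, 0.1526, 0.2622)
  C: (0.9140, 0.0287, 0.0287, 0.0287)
A > B > C

Key insight: Entropy is maximized by uniform distributions and minimized by concentrated distributions.

- Uniform distributions have maximum entropy log₂(4) = 2.0000 bits
- The more "peaked" or concentrated a distribution, the lower its entropy

Entropies:
  H(A) = 2.0000 bits
  H(B) = 1.9505 bits
  H(C) = 0.5593 bits

Ranking: A > B > C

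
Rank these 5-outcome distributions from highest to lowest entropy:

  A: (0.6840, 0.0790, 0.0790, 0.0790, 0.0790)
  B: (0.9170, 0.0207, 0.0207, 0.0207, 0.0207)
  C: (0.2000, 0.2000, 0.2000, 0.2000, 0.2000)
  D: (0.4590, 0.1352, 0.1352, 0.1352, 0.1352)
C > D > A > B

Key insight: Entropy is maximized by uniform distributions and minimized by concentrated distributions.

Entropies:
  H(A) = 1.5320 bits
  H(B) = 0.5787 bits
  H(C) = 2.3219 bits
  H(D) = 2.0771 bits

Ranking: C > D > A > B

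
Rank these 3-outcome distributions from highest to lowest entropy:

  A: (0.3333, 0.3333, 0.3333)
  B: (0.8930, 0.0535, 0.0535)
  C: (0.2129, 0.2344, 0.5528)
A > C > B

Key insight: Entropy is maximized by uniform distributions and minimized by concentrated distributions.

- Uniform distributions have maximum entropy log₂(3) = 1.5850 bits
- The more "peaked" or concentrated a distribution, the lower its entropy

Entropies:
  H(A) = 1.5850 bits
  H(B) = 0.5978 bits
  H(C) = 1.4385 bits

Ranking: A > C > B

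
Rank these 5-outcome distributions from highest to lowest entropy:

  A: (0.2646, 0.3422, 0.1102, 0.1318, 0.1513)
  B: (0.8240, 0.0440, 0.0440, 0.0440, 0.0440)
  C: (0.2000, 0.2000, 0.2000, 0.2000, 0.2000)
C > A > B

Key insight: Entropy is maximized by uniform distributions and minimized by concentrated distributions.

- Uniform distributions have maximum entropy log₂(5) = 2.3219 bits
- The more "peaked" or concentrated a distribution, the lower its entropy

Entropies:
  H(A) = 2.1850 bits
  H(B) = 1.0232 bits
  H(C) = 2.3219 bits

Ranking: C > A > B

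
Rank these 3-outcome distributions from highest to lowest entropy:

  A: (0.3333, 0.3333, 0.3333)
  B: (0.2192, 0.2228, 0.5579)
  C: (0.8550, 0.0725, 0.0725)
A > B > C

Key insight: Entropy is maximized by uniform distributions and minimized by concentrated distributions.

- Uniform distributions have maximum entropy log₂(3) = 1.5850 bits
- The more "peaked" or concentrated a distribution, the lower its entropy

Entropies:
  H(A) = 1.5850 bits
  H(B) = 1.4323 bits
  H(C) = 0.7422 bits

Ranking: A > B > C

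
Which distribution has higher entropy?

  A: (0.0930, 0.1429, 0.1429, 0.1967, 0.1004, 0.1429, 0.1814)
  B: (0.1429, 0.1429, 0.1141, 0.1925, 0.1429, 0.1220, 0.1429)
B

Both distributions are close to uniform, making this a harder comparison.

H(A) = 2.7629 bits
H(B) = 2.7893 bits

The distribution closer to uniform has higher entropy.
Answer: B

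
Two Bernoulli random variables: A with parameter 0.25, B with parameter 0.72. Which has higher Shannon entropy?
B

For binary distributions, entropy is maximized at p=0.5 and decreases as p moves toward 0 or 1.

H(A) = H(0.25) = 0.8113 bits
H(B) = H(0.72) = 0.8555 bits

Distribution B (p=0.72) is closer to uniform (p=0.5), so it has higher entropy.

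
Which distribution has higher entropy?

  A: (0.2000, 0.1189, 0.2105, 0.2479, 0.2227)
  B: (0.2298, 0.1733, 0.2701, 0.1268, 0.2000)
A

Both distributions are close to uniform, making this a harder comparison.

H(A) = 2.2843 bits
H(B) = 2.2780 bits

The distribution closer to uniform has higher entropy.
Answer: A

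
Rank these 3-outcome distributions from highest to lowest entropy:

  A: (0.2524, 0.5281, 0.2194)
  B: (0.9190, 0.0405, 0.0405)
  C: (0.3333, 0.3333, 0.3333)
C > A > B

Key insight: Entropy is maximized by uniform distributions and minimized by concentrated distributions.

- Uniform distributions have maximum entropy log₂(3) = 1.5850 bits
- The more "peaked" or concentrated a distribution, the lower its entropy

Entropies:
  H(A) = 1.4679 bits
  H(B) = 0.4867 bits
  H(C) = 1.5850 bits

Ranking: C > A > B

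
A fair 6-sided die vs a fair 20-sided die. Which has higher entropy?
20-sided die

Both are uniform distributions; for uniform over n outcomes, H = log₂(n). H(6-sided) = log₂(6) = 2.585 bits and H(20-sided) = log₂(20) = 4.322 bits. More outcomes in a uniform distribution means higher entropy.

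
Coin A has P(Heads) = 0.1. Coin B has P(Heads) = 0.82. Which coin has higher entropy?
B

For binary distributions, entropy is maximized at p=0.5 and decreases as p moves toward 0 or 1.

H(A) = H(0.1) = 0.4690 bits
H(B) = H(0.82) = 0.6801 bits

Distribution B (p=0.82) is closer to uniform (p=0.5), so it has higher entropy.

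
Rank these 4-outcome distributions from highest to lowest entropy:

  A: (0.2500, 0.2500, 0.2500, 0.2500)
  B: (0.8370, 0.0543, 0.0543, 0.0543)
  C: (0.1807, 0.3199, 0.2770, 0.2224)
A > C > B

Key insight: Entropy is maximized by uniform distributions and minimized by concentrated distributions.

- Uniform distributions have maximum entropy log₂(4) = 2.0000 bits
- The more "peaked" or concentrated a distribution, the lower its entropy

Entropies:
  H(A) = 2.0000 bits
  H(B) = 0.8998 bits
  H(C) = 1.9674 bits

Ranking: A > C > B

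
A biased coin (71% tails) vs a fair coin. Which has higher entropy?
Fair coin

The fair coin is uniform (p=0.5), maximizing binary entropy at 1 bit. The biased coin has H(0.71) ≈ 0.869 bits — its outcome is more predictable, so its entropy is lower.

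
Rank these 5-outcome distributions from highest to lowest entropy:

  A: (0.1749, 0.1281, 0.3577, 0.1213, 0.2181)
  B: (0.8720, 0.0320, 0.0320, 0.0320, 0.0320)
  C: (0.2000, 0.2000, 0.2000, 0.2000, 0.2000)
C > A > B

Key insight: Entropy is maximized by uniform distributions and minimized by concentrated distributions.

- Uniform distributions have maximum entropy log₂(5) = 2.3219 bits
- The more "peaked" or concentrated a distribution, the lower its entropy

Entropies:
  H(A) = 2.1985 bits
  H(B) = 0.8079 bits
  H(C) = 2.3219 bits

Ranking: C > A > B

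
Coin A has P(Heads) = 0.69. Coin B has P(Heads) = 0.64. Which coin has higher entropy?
B

For binary distributions, entropy is maximized at p=0.5 and decreases as p moves toward 0 or 1.

H(A) = H(0.69) = 0.8932 bits
H(B) = H(0.64) = 0.9427 bits

Distribution B (p=0.64) is closer to uniform (p=0.5), so it has higher entropy.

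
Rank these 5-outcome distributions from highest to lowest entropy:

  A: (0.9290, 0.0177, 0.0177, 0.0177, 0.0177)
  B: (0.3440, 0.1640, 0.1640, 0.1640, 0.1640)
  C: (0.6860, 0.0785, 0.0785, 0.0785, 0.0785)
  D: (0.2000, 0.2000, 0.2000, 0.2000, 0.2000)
D > B > C > A

Key insight: Entropy is maximized by uniform distributions and minimized by concentrated distributions.

Entropies:
  H(A) = 0.5116 bits
  H(B) = 2.2406 bits
  H(C) = 1.5257 bits
  H(D) = 2.3219 bits

Ranking: D > B > C > A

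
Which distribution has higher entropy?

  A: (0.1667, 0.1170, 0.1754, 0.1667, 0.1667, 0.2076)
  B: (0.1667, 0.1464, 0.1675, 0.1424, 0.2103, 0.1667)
B

Both distributions are close to uniform, making this a harder comparison.

H(A) = 2.5660 bits
H(B) = 2.5728 bits

The distribution closer to uniform has higher entropy.
Answer: B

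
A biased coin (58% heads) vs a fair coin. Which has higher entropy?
Fair coin

The fair coin is uniform (p=0.5), maximizing binary entropy at 1 bit. The biased coin has H(0.58) ≈ 0.981 bits — its outcome is more predictable, so its entropy is lower.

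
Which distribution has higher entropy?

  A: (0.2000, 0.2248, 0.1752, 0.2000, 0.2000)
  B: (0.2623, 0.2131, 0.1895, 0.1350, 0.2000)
A

Both distributions are close to uniform, making this a harder comparison.

H(A) = 2.3175 bits
H(B) = 2.2910 bits

The distribution closer to uniform has higher entropy.
Answer: A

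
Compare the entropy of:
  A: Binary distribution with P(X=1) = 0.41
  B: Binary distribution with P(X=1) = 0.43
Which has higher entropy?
B

For binary distributions, entropy is maximized at p=0.5 and decreases as p moves toward 0 or 1.

H(A) = H(0.41) = 0.9765 bits
H(B) = H(0.43) = 0.9858 bits

Distribution B (p=0.43) is closer to uniform (p=0.5), so it has higher entropy.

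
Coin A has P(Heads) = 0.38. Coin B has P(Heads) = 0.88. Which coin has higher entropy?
A

For binary distributions, entropy is maximized at p=0.5 and decreases as p moves toward 0 or 1.

H(A) = H(0.38) = 0.9580 bits
H(B) = H(0.88) = 0.5294 bits

Distribution A (p=0.38) is closer to uniform (p=0.5), so it has higher entropy.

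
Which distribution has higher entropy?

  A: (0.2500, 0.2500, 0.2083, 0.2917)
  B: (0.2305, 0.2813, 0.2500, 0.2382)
B

Both distributions are close to uniform, making this a harder comparison.

H(A) = 1.9899 bits
H(B) = 1.9958 bits

The distribution closer to uniform has higher entropy.
Answer: B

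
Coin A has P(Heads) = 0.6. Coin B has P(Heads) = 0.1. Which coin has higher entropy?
A

For binary distributions, entropy is maximized at p=0.5 and decreases as p moves toward 0 or 1.

H(A) = H(0.6) = 0.9710 bits
H(B) = H(0.1) = 0.4690 bits

Distribution A (p=0.6) is closer to uniform (p=0.5), so it has higher entropy.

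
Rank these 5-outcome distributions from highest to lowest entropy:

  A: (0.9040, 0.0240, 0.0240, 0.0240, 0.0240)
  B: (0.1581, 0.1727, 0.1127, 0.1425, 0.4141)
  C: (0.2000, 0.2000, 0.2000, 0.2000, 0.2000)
C > B > A

Key insight: Entropy is maximized by uniform distributions and minimized by concentrated distributions.

- Uniform distributions have maximum entropy log₂(5) = 2.3219 bits
- The more "peaked" or concentrated a distribution, the lower its entropy

Entropies:
  H(A) = 0.6482 bits
  H(B) = 2.1403 bits
  H(C) = 2.3219 bits

Ranking: C > B > A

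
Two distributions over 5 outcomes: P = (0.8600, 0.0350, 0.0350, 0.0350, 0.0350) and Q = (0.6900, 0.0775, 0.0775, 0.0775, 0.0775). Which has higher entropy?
Q

P is highly concentrated on one outcome (86%), making it nearly deterministic. Q spreads its mass more evenly (max 69%). The more spread-out distribution has higher entropy: H(P) ≈ 0.864 bits, H(Q) ≈ 1.513 bits.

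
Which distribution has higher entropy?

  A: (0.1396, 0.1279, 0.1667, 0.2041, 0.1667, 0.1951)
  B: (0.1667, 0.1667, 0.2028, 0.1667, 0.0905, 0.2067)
A

Both distributions are close to uniform, making this a harder comparison.

H(A) = 2.5655 bits
H(B) = 2.5431 bits

The distribution closer to uniform has higher entropy.
Answer: A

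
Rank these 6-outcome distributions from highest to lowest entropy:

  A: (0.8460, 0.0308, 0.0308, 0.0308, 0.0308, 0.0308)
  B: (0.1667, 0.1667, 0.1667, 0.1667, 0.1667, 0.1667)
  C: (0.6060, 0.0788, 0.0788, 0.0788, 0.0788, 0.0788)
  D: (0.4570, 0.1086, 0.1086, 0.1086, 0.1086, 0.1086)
B > D > C > A

Key insight: Entropy is maximized by uniform distributions and minimized by concentrated distributions.

Entropies:
  H(A) = 0.9773 bits
  H(B) = 2.5850 bits
  H(C) = 1.8822 bits
  H(D) = 2.2555 bits

Ranking: B > D > C > A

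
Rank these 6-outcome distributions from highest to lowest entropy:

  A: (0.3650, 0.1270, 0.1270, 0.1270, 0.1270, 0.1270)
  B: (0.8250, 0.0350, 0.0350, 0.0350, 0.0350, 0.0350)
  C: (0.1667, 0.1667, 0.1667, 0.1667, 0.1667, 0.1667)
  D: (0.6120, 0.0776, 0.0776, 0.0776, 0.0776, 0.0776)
C > A > D > B

Key insight: Entropy is maximized by uniform distributions and minimized by concentrated distributions.

Entropies:
  H(A) = 2.4212 bits
  H(B) = 1.0754 bits
  H(C) = 2.5850 bits
  H(D) = 1.8644 bits

Ranking: C > A > D > B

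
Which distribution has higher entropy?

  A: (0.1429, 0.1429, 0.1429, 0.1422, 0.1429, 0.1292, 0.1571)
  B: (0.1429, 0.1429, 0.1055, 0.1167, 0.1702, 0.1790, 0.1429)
A

Both distributions are close to uniform, making this a harder comparison.

H(A) = 2.8054 bits
H(B) = 2.7862 bits

The distribution closer to uniform has higher entropy.
Answer: A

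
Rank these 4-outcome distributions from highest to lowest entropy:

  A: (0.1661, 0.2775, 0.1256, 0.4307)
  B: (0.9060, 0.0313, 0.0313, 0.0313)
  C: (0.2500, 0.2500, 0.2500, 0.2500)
C > A > B

Key insight: Entropy is maximized by uniform distributions and minimized by concentrated distributions.

- Uniform distributions have maximum entropy log₂(4) = 2.0000 bits
- The more "peaked" or concentrated a distribution, the lower its entropy

Entropies:
  H(A) = 1.8428 bits
  H(B) = 0.5987 bits
  H(C) = 2.0000 bits

Ranking: C > A > B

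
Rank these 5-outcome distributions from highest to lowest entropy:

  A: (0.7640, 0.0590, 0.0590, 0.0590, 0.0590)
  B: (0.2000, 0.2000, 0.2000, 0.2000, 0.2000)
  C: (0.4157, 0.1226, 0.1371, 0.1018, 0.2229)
B > C > A

Key insight: Entropy is maximized by uniform distributions and minimized by concentrated distributions.

- Uniform distributions have maximum entropy log₂(5) = 2.3219 bits
- The more "peaked" or concentrated a distribution, the lower its entropy

Entropies:
  H(A) = 1.2603 bits
  H(B) = 2.3219 bits
  H(C) = 2.1088 bits

Ranking: B > C > A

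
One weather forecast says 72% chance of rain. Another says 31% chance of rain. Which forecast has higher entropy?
31% forecast

Treat each forecast as a Bernoulli distribution. Binary entropy is maximized at p=0.5 and falls off symmetrically toward 0 or 1. The 31% forecast is closer to 50%, so it is more uncertain. H(72%) ≈ 0.855 bits, H(31%) ≈ 0.893 bits.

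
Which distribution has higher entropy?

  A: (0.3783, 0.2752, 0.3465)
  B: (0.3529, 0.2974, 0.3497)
B

Both distributions are close to uniform, making this a harder comparison.

H(A) = 1.5726 bits
H(B) = 1.5807 bits

The distribution closer to uniform has higher entropy.
Answer: B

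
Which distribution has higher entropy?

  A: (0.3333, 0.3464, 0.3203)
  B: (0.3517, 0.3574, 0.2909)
A

Both distributions are close to uniform, making this a harder comparison.

H(A) = 1.5842 bits
H(B) = 1.5790 bits

The distribution closer to uniform has higher entropy.
Answer: A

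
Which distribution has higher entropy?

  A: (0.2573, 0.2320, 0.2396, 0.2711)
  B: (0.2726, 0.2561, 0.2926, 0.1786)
A

Both distributions are close to uniform, making this a harder comparison.

H(A) = 1.9973 bits
H(B) = 1.9772 bits

The distribution closer to uniform has higher entropy.
Answer: A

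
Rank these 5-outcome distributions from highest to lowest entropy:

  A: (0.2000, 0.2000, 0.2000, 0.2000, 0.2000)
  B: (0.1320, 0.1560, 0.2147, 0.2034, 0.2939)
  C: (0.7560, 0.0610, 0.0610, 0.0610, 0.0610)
A > B > C

Key insight: Entropy is maximized by uniform distributions and minimized by concentrated distributions.

- Uniform distributions have maximum entropy log₂(5) = 2.3219 bits
- The more "peaked" or concentrated a distribution, the lower its entropy

Entropies:
  H(A) = 2.3219 bits
  H(B) = 2.2669 bits
  H(C) = 1.2896 bits

Ranking: A > B > C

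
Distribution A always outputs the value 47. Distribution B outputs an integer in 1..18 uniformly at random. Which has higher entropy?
B

A is deterministic, so H(A) = 0. B is uniform over 18 outcomes, so H(B) = log₂(18) = 4.170 bits. Any distribution with genuine randomness has higher entropy than a deterministic one.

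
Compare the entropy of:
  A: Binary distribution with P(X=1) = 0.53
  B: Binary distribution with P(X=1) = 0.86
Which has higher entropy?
A

For binary distributions, entropy is maximized at p=0.5 and decreases as p moves toward 0 or 1.

H(A) = H(0.53) = 0.9974 bits
H(B) = H(0.86) = 0.5842 bits

Distribution A (p=0.53) is closer to uniform (p=0.5), so it has higher entropy.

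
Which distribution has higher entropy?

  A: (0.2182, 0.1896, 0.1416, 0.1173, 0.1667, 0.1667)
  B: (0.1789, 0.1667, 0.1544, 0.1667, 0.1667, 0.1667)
B

Both distributions are close to uniform, making this a harder comparison.

H(A) = 2.5577 bits
H(B) = 2.5837 bits

The distribution closer to uniform has higher entropy.
Answer: B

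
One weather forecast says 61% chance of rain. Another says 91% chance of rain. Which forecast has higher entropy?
61% forecast

Treat each forecast as a Bernoulli distribution. Binary entropy is maximized at p=0.5 and falls off symmetrically toward 0 or 1. The 61% forecast is closer to 50%, so it is more uncertain. H(61%) ≈ 0.965 bits, H(91%) ≈ 0.436 bits.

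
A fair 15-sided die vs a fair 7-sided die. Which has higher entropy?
15-sided die

Both are uniform distributions; for uniform over n outcomes, H = log₂(n). H(15-sided) = log₂(15) = 3.907 bits and H(7-sided) = log₂(7) = 2.807 bits. More outcomes in a uniform distribution means higher entropy.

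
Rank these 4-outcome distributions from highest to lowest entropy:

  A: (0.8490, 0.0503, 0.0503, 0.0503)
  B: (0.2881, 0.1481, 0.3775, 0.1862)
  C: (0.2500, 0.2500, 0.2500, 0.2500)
C > B > A

Key insight: Entropy is maximized by uniform distributions and minimized by concentrated distributions.

- Uniform distributions have maximum entropy log₂(4) = 2.0000 bits
- The more "peaked" or concentrated a distribution, the lower its entropy

Entropies:
  H(A) = 0.8517 bits
  H(B) = 1.9075 bits
  H(C) = 2.0000 bits

Ranking: C > B > A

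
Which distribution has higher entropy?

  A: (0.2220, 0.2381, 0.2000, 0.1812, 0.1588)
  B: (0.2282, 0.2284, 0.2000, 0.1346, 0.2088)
A

Both distributions are close to uniform, making this a harder comparison.

H(A) = 2.3074 bits
H(B) = 2.2987 bits

The distribution closer to uniform has higher entropy.
Answer: A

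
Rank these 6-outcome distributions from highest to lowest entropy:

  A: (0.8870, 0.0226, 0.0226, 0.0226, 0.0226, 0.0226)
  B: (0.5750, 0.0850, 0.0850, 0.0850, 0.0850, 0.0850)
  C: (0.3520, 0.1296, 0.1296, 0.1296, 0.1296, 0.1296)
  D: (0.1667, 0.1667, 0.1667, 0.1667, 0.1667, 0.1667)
D > C > B > A

Key insight: Entropy is maximized by uniform distributions and minimized by concentrated distributions.

Entropies:
  H(A) = 0.7713 bits
  H(B) = 1.9705 bits
  H(C) = 2.4405 bits
  H(D) = 2.5850 bits

Ranking: D > C > B > A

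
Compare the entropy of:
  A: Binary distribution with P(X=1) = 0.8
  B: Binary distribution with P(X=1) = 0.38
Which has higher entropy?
B

For binary distributions, entropy is maximized at p=0.5 and decreases as p moves toward 0 or 1.

H(A) = H(0.8) = 0.7219 bits
H(B) = H(0.38) = 0.9580 bits

Distribution B (p=0.38) is closer to uniform (p=0.5), so it has higher entropy.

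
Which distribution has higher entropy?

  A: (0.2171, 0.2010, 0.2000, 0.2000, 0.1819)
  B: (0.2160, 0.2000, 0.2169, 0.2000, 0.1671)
A

Both distributions are close to uniform, making this a harder comparison.

H(A) = 2.3197 bits
H(B) = 2.3159 bits

The distribution closer to uniform has higher entropy.
Answer: A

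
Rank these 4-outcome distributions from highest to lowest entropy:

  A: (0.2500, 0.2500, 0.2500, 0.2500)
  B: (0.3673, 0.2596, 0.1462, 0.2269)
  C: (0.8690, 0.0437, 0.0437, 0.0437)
A > B > C

Key insight: Entropy is maximized by uniform distributions and minimized by concentrated distributions.

- Uniform distributions have maximum entropy log₂(4) = 2.0000 bits
- The more "peaked" or concentrated a distribution, the lower its entropy

Entropies:
  H(A) = 2.0000 bits
  H(B) = 1.9269 bits
  H(C) = 0.7678 bits

Ranking: A > B > C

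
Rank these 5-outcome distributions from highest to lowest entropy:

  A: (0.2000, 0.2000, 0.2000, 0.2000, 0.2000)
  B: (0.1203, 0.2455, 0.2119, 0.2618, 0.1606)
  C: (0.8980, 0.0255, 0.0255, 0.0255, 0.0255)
A > B > C

Key insight: Entropy is maximized by uniform distributions and minimized by concentrated distributions.

- Uniform distributions have maximum entropy log₂(5) = 2.3219 bits
- The more "peaked" or concentrated a distribution, the lower its entropy

Entropies:
  H(A) = 2.3219 bits
  H(B) = 2.2691 bits
  H(C) = 0.6793 bits

Ranking: A > B > C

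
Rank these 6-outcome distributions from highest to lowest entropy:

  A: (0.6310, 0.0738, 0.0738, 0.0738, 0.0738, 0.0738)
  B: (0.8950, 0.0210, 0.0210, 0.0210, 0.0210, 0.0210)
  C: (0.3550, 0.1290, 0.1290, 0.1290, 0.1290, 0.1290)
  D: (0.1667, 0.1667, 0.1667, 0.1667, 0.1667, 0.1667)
D > C > A > B

Key insight: Entropy is maximized by uniform distributions and minimized by concentrated distributions.

Entropies:
  H(A) = 1.8067 bits
  H(B) = 0.7285 bits
  H(C) = 2.4361 bits
  H(D) = 2.5850 bits

Ranking: D > C > A > B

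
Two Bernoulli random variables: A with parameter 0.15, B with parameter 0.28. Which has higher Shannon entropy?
B

For binary distributions, entropy is maximized at p=0.5 and decreases as p moves toward 0 or 1.

H(A) = H(0.15) = 0.6098 bits
H(B) = H(0.28) = 0.8555 bits

Distribution B (p=0.28) is closer to uniform (p=0.5), so it has higher entropy.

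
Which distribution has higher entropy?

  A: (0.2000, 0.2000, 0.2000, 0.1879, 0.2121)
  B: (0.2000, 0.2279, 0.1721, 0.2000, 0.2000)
A

Both distributions are close to uniform, making this a harder comparison.

H(A) = 2.3209 bits
H(B) = 2.3163 bits

The distribution closer to uniform has higher entropy.
Answer: A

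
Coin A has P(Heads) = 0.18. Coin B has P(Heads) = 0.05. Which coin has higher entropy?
A

For binary distributions, entropy is maximized at p=0.5 and decreases as p moves toward 0 or 1.

H(A) = H(0.18) = 0.6801 bits
H(B) = H(0.05) = 0.2864 bits

Distribution A (p=0.18) is closer to uniform (p=0.5), so it has higher entropy.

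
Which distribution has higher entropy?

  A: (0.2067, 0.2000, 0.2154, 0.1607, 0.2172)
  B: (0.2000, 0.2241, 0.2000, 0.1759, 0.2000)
B

Both distributions are close to uniform, making this a harder comparison.

H(A) = 2.3139 bits
H(B) = 2.3177 bits

The distribution closer to uniform has higher entropy.
Answer: B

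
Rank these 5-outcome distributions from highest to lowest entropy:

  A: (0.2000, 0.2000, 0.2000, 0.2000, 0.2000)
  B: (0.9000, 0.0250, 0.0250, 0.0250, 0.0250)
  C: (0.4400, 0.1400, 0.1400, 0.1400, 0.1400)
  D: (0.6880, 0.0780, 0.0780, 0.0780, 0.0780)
A > C > D > B

Key insight: Entropy is maximized by uniform distributions and minimized by concentrated distributions.

Entropies:
  H(A) = 2.3219 bits
  H(B) = 0.6690 bits
  H(C) = 2.1096 bits
  H(D) = 1.5195 bits

Ranking: A > C > D > B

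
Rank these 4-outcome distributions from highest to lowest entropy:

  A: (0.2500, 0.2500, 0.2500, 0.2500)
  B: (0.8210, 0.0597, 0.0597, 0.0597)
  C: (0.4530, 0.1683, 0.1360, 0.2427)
A > C > B

Key insight: Entropy is maximized by uniform distributions and minimized by concentrated distributions.

- Uniform distributions have maximum entropy log₂(4) = 2.0000 bits
- The more "peaked" or concentrated a distribution, the lower its entropy

Entropies:
  H(A) = 2.0000 bits
  H(B) = 0.9616 bits
  H(C) = 1.8374 bits

Ranking: A > C > B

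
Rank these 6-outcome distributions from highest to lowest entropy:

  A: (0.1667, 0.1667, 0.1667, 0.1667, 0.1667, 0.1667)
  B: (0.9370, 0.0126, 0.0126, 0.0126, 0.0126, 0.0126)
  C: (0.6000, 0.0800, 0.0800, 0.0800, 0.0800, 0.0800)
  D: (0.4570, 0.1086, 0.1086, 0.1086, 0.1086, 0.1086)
A > D > C > B

Key insight: Entropy is maximized by uniform distributions and minimized by concentrated distributions.

Entropies:
  H(A) = 2.5850 bits
  H(B) = 0.4855 bits
  H(C) = 1.8997 bits
  H(D) = 2.2555 bits

Ranking: A > D > C > B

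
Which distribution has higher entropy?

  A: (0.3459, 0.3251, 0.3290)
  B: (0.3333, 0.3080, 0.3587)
A

Both distributions are close to uniform, making this a harder comparison.

H(A) = 1.5844 bits
H(B) = 1.5822 bits

The distribution closer to uniform has higher entropy.
Answer: A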